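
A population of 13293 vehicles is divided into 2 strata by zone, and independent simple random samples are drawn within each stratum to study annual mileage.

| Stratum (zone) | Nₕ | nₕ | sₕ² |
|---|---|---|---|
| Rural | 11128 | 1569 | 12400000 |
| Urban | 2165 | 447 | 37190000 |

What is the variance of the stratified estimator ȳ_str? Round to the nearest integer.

6509

Var(ȳ_str) = Σₕ Wₕ²(1 − fₕ)sₕ²/nₕ with Wₕ = Nₕ/N, N = 13293.
Rural: Wₕ = 0.83713233; term = 0.83713233²·(1 − 0.14099569)·12400000/1569 = 4757.5385.
Urban: Wₕ = 0.16286767; term = 0.16286767²·(1 − 0.20646651)·37190000/447 = 1751.2724.
Sum = 6508.8109.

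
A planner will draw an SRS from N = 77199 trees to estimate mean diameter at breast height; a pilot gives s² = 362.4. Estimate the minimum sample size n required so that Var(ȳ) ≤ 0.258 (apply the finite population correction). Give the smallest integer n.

1380

Without fpc, n₀ = s²/D = 362.4/0.258 = 1404.6512.
With fpc, (1 − n/N)·s²/n ≤ D requires n ≥ n₀/(1 + n₀/N) = 1404.6512/(1 + 1404.6512/77199) = 1379.5500.
Rounding up, n = 1380.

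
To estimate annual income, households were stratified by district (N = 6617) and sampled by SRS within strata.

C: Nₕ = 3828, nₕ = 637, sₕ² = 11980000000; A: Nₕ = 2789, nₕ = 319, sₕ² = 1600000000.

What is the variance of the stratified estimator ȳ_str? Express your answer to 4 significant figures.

6.036 × 10^6

Var(ȳ_str) = Σₕ Wₕ²(1 − fₕ)sₕ²/nₕ with Wₕ = Nₕ/N, N = 6617.
C: Wₕ = 0.57850990; term = 0.57850990²·(1 − 0.16640543)·11980000000/637 = 5.246792 × 10^6.
A: Wₕ = 0.42149010; term = 0.42149010²·(1 − 0.11437791)·1600000000/319 = 789137.17.
Sum = 6.0359292 × 10^6.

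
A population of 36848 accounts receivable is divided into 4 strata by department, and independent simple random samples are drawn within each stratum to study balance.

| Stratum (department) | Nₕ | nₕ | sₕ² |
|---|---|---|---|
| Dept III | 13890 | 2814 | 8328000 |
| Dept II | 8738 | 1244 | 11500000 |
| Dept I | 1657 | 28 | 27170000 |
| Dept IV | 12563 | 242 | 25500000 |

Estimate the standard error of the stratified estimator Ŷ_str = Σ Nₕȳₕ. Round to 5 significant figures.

4.4710 × 10^6

Var(Ŷ_str) = Σₕ Nₕ²(1 − fₕ)sₕ²/nₕ.
Dept III: 13890²·(1 − 2814/13890)·8328000/2814 = 4.5530437 × 10^11.
Dept II: 8738²·(1 − 1244/8738)·11500000/1244 = 6.0534532 × 10^11.
Dept I: 1657²·(1 − 28/1657)·27170000/28 = 2.6192394 × 10^12.
Dept IV: 12563²·(1 − 242/12563)·25500000/242 = 1.6310382 × 10^13.
Sum = 1.9990271 × 10^13.
SE = √(1.9990271 × 10^13) = 4.4710 × 10^6.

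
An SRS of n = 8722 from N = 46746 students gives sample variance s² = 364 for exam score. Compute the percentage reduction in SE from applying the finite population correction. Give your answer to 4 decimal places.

9.8104

f = n/N = 8722/46746 = 0.18658281.
SE_no-fpc = √(s²/n) = 0.2042879; SE_fpc = √((1−f)s²/n) = 0.18424653.
Ratio = √(1−f) = 0.90189644. Reduction = 100·(1 − 0.90189644) = 9.8104%.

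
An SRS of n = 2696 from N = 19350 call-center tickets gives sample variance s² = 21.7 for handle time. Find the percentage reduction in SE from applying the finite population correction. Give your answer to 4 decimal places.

f = n/N = 2696/19350 = 0.13932817.
SE_no-fpc = √(s²/n) = 0.089716004; SE_fpc = √((1−f)s²/n) = 0.083231691.
Ratio = √(1−f) = 0.92772401. Reduction = 100·(1 − 0.92772401) = 7.2276%.

7.2276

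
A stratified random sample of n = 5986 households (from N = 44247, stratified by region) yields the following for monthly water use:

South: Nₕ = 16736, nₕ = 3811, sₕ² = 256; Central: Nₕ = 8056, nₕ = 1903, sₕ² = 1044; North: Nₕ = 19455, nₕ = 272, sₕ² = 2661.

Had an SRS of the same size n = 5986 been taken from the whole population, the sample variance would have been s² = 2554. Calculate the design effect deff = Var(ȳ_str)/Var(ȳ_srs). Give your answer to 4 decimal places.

Var(ȳ_str) = Σ Wₕ²(1−fₕ)sₕ²/nₕ with Wₕ = Nₕ/44247:
  South: (16736/44247)²·(1−3811/16736)·256/3811 = 0.0074219081
  Central: (8056/44247)²·(1−1903/8056)·1044/1903 = 0.013889942
  North: (19455/44247)²·(1−272/19455)·2661/272 = 1.8649022
  → Var(ȳ_str) = 1.8862141.
Var(ȳ_srs) = (1 − 5986/44247)·2554/5986 = 0.36894078.
deff = 1.8862141 / 0.36894078 = 5.1125.

5.1125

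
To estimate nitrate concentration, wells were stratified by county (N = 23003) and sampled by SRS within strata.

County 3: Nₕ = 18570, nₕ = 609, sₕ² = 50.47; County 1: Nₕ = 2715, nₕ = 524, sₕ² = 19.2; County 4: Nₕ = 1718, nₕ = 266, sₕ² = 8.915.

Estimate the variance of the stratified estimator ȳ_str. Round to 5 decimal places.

Var(ȳ_str) = Σₕ Wₕ²(1 − fₕ)sₕ²/nₕ with Wₕ = Nₕ/N, N = 23003.
County 3: Wₕ = 0.80728601; term = 0.80728601²·(1 − 0.03279483)·50.47/609 = 0.052238352.
County 1: Wₕ = 0.11802808; term = 0.11802808²·(1 − 0.19300184)·19.2/524 = 4.119203 × 10^-4.
County 4: Wₕ = 0.07468591; term = 0.07468591²·(1 − 0.15483120)·8.915/266 = 1.5800125 × 10^-4.
Sum = 0.052808274.

0.05281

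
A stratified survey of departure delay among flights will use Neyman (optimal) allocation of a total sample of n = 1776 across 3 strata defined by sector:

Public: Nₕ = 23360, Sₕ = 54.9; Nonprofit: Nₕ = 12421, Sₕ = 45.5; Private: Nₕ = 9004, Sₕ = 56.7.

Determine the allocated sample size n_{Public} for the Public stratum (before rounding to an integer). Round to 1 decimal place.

Neyman allocation: nₕ = n·NₕSₕ / Σⱼ NⱼSⱼ.
Σ NⱼSⱼ = 23360·54.9 + 12421·45.5 + 9004·56.7 = 2.3581463 × 10^6.
n_{Public} = 1776·23360·54.9 / (2.3581463 × 10^6) = 965.9.

965.9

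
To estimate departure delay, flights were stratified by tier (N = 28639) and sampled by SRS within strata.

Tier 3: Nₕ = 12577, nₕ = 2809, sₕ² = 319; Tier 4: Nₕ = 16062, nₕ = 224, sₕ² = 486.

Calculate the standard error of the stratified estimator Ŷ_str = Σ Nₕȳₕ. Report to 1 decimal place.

23788.4

Var(Ŷ_str) = Σₕ Nₕ²(1 − fₕ)sₕ²/nₕ.
Tier 3: 12577²·(1 − 2809/12577)·319/2809 = 1.3951524 × 10^7.
Tier 4: 16062²·(1 − 224/16062)·486/224 = 5.5193535 × 10^8.
Sum = 5.6588687 × 10^8.
SE = √(5.6588687 × 10^8) = 23788.4.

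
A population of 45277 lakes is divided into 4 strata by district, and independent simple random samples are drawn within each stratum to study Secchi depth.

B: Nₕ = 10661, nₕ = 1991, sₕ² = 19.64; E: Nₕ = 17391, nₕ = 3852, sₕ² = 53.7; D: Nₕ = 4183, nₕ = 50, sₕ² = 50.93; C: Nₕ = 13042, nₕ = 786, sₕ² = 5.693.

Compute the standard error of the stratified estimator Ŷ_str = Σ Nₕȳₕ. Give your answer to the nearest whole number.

4792

Var(Ŷ_str) = Σₕ Nₕ²(1 − fₕ)sₕ²/nₕ.
B: 10661²·(1 − 1991/10661)·19.64/1991 = 911774.13.
E: 17391²·(1 − 3852/17391)·53.7/3852 = 3.2824578 × 10^6.
D: 4183²·(1 − 50/4183)·50.93/50 = 1.7609902 × 10^7.
C: 13042²·(1 − 786/13042)·5.693/786 = 1.1577415 × 10^6.
Sum = 2.2961875 × 10^7.
SE = √(2.2961875 × 10^7) = 4792.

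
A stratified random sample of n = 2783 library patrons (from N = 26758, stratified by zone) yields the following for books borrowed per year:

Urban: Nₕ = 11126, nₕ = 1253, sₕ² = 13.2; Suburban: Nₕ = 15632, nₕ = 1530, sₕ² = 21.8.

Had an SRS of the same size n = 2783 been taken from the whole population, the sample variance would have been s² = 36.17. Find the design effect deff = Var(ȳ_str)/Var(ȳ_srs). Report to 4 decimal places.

Var(ȳ_str) = Σ Wₕ²(1−fₕ)sₕ²/nₕ with Wₕ = Nₕ/26758:
  Urban: (11126/26758)²·(1−1253/11126)·13.2/1253 = 0.0016162322
  Suburban: (15632/26758)²·(1−1530/15632)·21.8/1530 = 0.0043868524
  → Var(ȳ_str) = 0.0060030846.
Var(ȳ_srs) = (1 − 2783/26758)·36.17/2783 = 0.011645021.
deff = 0.0060030846 / 0.011645021 = 0.5155.

0.5155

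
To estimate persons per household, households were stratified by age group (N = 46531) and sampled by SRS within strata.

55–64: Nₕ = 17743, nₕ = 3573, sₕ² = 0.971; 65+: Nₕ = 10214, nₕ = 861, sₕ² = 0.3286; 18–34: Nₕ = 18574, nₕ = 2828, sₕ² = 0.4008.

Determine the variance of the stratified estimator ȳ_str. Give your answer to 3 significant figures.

Var(ȳ_str) = Σₕ Wₕ²(1 − fₕ)sₕ²/nₕ with Wₕ = Nₕ/N, N = 46531.
55–64: Wₕ = 0.38131568; term = 0.38131568²·(1 − 0.20137519)·0.971/3573 = 3.1557191 × 10^-5.
65+: Wₕ = 0.21950957; term = 0.21950957²·(1 − 0.08429606)·0.3286/861 = 1.6839393 × 10^-5.
18–34: Wₕ = 0.39917474; term = 0.39917474²·(1 − 0.15225584)·0.4008/2828 = 1.9144288 × 10^-5.
Sum = 6.7540872 × 10^-5.

6.75 × 10^-5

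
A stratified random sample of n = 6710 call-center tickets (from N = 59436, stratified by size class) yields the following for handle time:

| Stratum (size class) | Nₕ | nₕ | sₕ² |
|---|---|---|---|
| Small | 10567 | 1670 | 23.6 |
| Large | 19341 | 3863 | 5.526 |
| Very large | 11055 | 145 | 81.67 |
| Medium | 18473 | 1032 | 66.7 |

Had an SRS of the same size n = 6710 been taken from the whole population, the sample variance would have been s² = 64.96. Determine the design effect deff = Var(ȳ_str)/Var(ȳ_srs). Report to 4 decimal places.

2.9834

Var(ȳ_str) = Σ Wₕ²(1−fₕ)sₕ²/nₕ with Wₕ = Nₕ/59436:
  Small: (10567/59436)²·(1−1670/10567)·23.6/1670 = 3.7608991 × 10^-4
  Large: (19341/59436)²·(1−3863/19341)·5.526/3863 = 1.2122182 × 10^-4
  Very large: (11055/59436)²·(1−145/11055)·81.67/145 = 0.019229983
  Medium: (18473/59436)²·(1−1032/18473)·66.7/1032 = 0.0058946198
  → Var(ȳ_str) = 0.025621915.
Var(ȳ_srs) = (1 − 6710/59436)·64.96/6710 = 0.0085881327.
deff = 0.025621915 / 0.0085881327 = 2.9834.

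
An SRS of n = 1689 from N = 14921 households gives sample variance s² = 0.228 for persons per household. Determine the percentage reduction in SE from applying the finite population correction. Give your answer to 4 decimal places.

5.8297

f = n/N = 1689/14921 = 0.11319617.
SE_no-fpc = √(s²/n) = 0.011618568; SE_fpc = √((1−f)s²/n) = 0.010941236.
Ratio = √(1−f) = 0.94170262. Reduction = 100·(1 − 0.94170262) = 5.8297%.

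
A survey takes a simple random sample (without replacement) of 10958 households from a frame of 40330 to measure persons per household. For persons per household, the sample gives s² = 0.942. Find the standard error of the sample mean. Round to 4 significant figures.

0.007912

Under SRS without replacement, Var(ȳ) = (1 − f)·s²/n with f = n/N = 10958/40330 = 0.27170841.
Var(ȳ) = (1 − 0.27170841)·0.942/10958 = 0.72829159·8.5964592 × 10^-5 = 6.260729 × 10^-5.
SE(ȳ) = √(6.260729 × 10^-5) = 0.007912.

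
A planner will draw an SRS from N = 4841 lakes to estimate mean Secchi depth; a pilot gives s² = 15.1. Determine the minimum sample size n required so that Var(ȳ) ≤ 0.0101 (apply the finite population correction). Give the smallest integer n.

Without fpc, n₀ = s²/D = 15.1/0.0101 = 1495.0495.
With fpc, (1 − n/N)·s²/n ≤ D requires n ≥ n₀/(1 + n₀/N) = 1495.0495/(1 + 1495.0495/4841) = 1142.2787.
Rounding up, n = 1143.

1143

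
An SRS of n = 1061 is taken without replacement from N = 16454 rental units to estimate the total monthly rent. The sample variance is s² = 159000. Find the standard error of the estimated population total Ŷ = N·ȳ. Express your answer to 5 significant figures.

Var(Ŷ) = N²·Var(ȳ) = N²·(1 − n/N)·s²/n.
f = 1061/16454 = 0.06448280; Var(ȳ) = 0.93551720·159000/1061 = 140.19532.
Var(Ŷ) = 16454² · 140.19532 = 3.7955656 × 10^10.
SE(Ŷ) = √(3.7955656 × 10^10) = 194820.

194820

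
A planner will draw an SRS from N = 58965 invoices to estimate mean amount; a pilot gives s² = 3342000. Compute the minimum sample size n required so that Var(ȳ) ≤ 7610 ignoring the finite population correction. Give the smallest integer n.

Without fpc, n₀ = s²/D = 3342000/7610 = 439.1590.
Rounding up, n = 440.

440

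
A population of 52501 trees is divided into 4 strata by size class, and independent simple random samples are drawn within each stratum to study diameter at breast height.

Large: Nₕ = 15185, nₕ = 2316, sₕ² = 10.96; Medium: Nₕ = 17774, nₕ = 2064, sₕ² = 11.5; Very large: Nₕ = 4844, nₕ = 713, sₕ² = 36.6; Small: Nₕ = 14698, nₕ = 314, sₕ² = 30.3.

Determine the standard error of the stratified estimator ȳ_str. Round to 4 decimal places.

Var(ȳ_str) = Σₕ Wₕ²(1 − fₕ)sₕ²/nₕ with Wₕ = Nₕ/N, N = 52501.
Large: Wₕ = 0.28923259; term = 0.28923259²·(1 − 0.15251893)·10.96/2316 = 3.3550303 × 10^-4.
Medium: Wₕ = 0.33854593; term = 0.33854593²·(1 − 0.11612468)·11.5/2064 = 5.6443555 × 10^-4.
Very large: Wₕ = 0.09226491; term = 0.09226491²·(1 − 0.14719240)·36.6/713 = 3.7266253 × 10^-4.
Small: Wₕ = 0.27995657; term = 0.27995657²·(1 − 0.02136345)·30.3/314 = 0.0074014319.
Sum = 0.008674033.
SE = √(0.008674033) = 0.0931.

0.0931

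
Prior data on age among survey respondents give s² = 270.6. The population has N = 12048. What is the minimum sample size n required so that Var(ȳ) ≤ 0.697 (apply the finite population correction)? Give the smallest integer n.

Without fpc, n₀ = s²/D = 270.6/0.697 = 388.2353.
With fpc, (1 − n/N)·s²/n ≤ D requires n ≥ n₀/(1 + n₀/N) = 388.2353/(1 + 388.2353/12048) = 376.1153.
Rounding up, n = 377.

377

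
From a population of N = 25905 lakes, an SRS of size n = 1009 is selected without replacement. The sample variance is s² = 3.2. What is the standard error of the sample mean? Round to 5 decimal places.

Under SRS without replacement, Var(ȳ) = (1 − f)·s²/n with f = n/N = 1009/25905 = 0.03895001.
Var(ȳ) = (1 − 0.03895001)·3.2/1009 = 0.96104999·0.0031714569 = 0.0030479286.
SE(ȳ) = √(0.0030479286) = 0.05521.

0.05521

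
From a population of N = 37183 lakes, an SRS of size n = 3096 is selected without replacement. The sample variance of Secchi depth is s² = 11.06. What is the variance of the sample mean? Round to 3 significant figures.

Under SRS without replacement, Var(ȳ) = (1 − f)·s²/n with f = n/N = 3096/37183 = 0.08326386.
Var(ȳ) = (1 − 0.08326386)·11.06/3096 = 0.91673614·0.0035723514 = 0.0032749037.

0.00327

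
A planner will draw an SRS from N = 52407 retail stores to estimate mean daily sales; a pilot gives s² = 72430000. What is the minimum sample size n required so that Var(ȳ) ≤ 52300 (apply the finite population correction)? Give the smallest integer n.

Without fpc, n₀ = s²/D = 72430000/52300 = 1384.8948.
With fpc, (1 − n/N)·s²/n ≤ D requires n ≥ n₀/(1 + n₀/N) = 1384.8948/(1 + 1384.8948/52407) = 1349.2401.
Rounding up, n = 1350.

1350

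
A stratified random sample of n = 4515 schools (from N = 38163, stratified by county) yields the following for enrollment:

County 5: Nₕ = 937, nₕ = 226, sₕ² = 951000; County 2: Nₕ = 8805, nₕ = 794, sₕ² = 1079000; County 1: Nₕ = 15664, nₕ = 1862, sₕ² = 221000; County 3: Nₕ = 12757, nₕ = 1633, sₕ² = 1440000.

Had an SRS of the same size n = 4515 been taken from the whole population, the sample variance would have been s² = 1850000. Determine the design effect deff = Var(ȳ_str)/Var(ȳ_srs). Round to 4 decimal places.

Var(ȳ_str) = Σ Wₕ²(1−fₕ)sₕ²/nₕ with Wₕ = Nₕ/38163:
  County 5: (937/38163)²·(1−226/937)·951000/226 = 1.9248472
  County 2: (8805/38163)²·(1−794/8805)·1079000/794 = 65.816081
  County 1: (15664/38163)²·(1−1862/15664)·221000/1862 = 17.618636
  County 3: (12757/38163)²·(1−1633/12757)·1440000/1633 = 85.921298
  → Var(ȳ_str) = 171.28086.
Var(ȳ_srs) = (1 − 4515/38163)·1850000/4515 = 361.26902.
deff = 171.28086 / 361.26902 = 0.4741.

0.4741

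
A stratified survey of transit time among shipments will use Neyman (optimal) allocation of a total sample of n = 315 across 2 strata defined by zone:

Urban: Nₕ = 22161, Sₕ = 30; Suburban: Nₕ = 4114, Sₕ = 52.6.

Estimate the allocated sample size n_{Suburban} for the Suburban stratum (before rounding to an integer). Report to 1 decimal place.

Neyman allocation: nₕ = n·NₕSₕ / Σⱼ NⱼSⱼ.
Σ NⱼSⱼ = 22161·30 + 4114·52.6 = 881226.4.
n_{Suburban} = 315·4114·52.6 / 881226.4 = 77.4.

77.4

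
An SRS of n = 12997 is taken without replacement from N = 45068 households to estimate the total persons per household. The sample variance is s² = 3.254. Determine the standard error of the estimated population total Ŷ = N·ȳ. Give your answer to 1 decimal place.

601.6

Var(Ŷ) = N²·Var(ȳ) = N²·(1 − n/N)·s²/n.
f = 12997/45068 = 0.28838644; Var(ȳ) = 0.71161356·3.254/12997 = 1.7816346 × 10^-4.
Var(Ŷ) = 45068² · (1.7816346 × 10^-4) = 361872.19.
SE(Ŷ) = √(361872.19) = 601.6.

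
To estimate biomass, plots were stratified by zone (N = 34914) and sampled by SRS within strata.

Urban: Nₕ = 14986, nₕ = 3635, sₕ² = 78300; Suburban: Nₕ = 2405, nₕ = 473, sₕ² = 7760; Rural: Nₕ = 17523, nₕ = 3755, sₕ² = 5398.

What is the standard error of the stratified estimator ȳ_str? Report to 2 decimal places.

Var(ȳ_str) = Σₕ Wₕ²(1 − fₕ)sₕ²/nₕ with Wₕ = Nₕ/N, N = 34914.
Urban: Wₕ = 0.42922610; term = 0.42922610²·(1 − 0.24255972)·78300/3635 = 3.0059239.
Suburban: Wₕ = 0.06888354; term = 0.06888354²·(1 − 0.19667360)·7760/473 = 0.06253506.
Rural: Wₕ = 0.50189036; term = 0.50189036²·(1 − 0.21428979)·5398/3755 = 0.28451361.
Sum = 3.3529726.
SE = √(3.3529726) = 1.83.

1.83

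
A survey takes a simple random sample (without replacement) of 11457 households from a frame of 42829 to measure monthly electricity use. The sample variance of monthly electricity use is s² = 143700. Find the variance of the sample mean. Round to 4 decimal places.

9.1873

Under SRS without replacement, Var(ȳ) = (1 − f)·s²/n with f = n/N = 11457/42829 = 0.26750566.
Var(ȳ) = (1 − 0.26750566)·143700/11457 = 0.73249434·12.54255 = 9.1873472.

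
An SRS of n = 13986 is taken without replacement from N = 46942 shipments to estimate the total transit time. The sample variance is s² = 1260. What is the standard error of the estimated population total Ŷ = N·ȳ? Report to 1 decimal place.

11805.6

Var(Ŷ) = N²·Var(ȳ) = N²·(1 − n/N)·s²/n.
f = 13986/46942 = 0.29794214; Var(ȳ) = 0.70205786·1260/13986 = 0.063248456.
Var(Ŷ) = 46942² · 0.063248456 = 1.3937122 × 10^8.
SE(Ŷ) = √(1.3937122 × 10^8) = 11805.6.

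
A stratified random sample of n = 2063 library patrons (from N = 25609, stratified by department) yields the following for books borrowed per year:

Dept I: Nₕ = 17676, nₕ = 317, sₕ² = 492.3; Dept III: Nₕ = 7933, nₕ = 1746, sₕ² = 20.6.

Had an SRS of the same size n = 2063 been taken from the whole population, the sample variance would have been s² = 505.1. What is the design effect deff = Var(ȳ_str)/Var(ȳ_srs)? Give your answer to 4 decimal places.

3.2316

Var(ȳ_str) = Σ Wₕ²(1−fₕ)sₕ²/nₕ with Wₕ = Nₕ/25609:
  Dept I: (17676/25609)²·(1−317/17676)·492.3/317 = 0.72659772
  Dept III: (7933/25609)²·(1−1746/7933)·20.6/1746 = 8.8298904 × 10^-4
  → Var(ȳ_str) = 0.72748071.
Var(ȳ_srs) = (1 − 2063/25609)·505.1/2063 = 0.22511408.
deff = 0.72748071 / 0.22511408 = 3.2316.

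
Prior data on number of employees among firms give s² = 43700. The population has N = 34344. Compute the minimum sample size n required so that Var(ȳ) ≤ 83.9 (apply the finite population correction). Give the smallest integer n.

514

Without fpc, n₀ = s²/D = 43700/83.9 = 520.8582.
With fpc, (1 − n/N)·s²/n ≤ D requires n ≥ n₀/(1 + n₀/N) = 520.8582/(1 + 520.8582/34344) = 513.0769.
Rounding up, n = 514.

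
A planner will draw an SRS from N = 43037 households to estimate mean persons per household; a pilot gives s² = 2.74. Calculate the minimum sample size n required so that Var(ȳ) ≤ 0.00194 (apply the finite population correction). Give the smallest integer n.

1368

Without fpc, n₀ = s²/D = 2.74/0.00194 = 1412.3711.
With fpc, (1 − n/N)·s²/n ≤ D requires n ≥ n₀/(1 + n₀/N) = 1412.3711/(1 + 1412.3711/43037) = 1367.4933.
Rounding up, n = 1368.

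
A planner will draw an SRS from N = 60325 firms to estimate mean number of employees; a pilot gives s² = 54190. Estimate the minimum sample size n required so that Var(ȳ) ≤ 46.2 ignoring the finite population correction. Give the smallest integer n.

1173

Without fpc, n₀ = s²/D = 54190/46.2 = 1172.9437.
Rounding up, n = 1173.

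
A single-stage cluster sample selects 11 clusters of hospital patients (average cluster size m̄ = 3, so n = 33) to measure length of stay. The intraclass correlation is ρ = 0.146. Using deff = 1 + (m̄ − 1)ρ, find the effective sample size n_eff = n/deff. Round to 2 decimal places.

deff = 1 + (3 − 1)·0.146 = 1 + 0.292 = 1.292.
n_eff = 33 / 1.292 = 25.54.

25.54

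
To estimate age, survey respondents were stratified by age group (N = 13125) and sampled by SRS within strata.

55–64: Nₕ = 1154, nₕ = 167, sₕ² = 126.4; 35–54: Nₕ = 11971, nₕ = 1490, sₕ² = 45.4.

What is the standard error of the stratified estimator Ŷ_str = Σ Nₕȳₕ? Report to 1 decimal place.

2164.5

Var(Ŷ_str) = Σₕ Nₕ²(1 − fₕ)sₕ²/nₕ.
55–64: 1154²·(1 − 167/1154)·126.4/167 = 862091.9.
35–54: 11971²·(1 − 1490/11971)·45.4/1490 = 3.8229863 × 10^6.
Sum = 4.6850782 × 10^6.
SE = √(4.6850782 × 10^6) = 2164.5.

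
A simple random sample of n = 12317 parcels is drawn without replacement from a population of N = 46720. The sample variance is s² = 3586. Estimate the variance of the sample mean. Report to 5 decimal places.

Under SRS without replacement, Var(ȳ) = (1 − f)·s²/n with f = n/N = 12317/46720 = 0.26363442.
Var(ȳ) = (1 − 0.26363442)·3586/12317 = 0.73636558·0.29114232 = 0.21438719.

0.21439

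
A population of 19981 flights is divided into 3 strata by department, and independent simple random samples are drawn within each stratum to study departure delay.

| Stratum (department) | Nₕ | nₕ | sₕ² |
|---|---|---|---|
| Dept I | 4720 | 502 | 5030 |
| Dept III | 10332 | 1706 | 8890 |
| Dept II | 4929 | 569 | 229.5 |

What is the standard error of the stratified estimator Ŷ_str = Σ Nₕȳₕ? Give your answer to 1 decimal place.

25934.2

Var(Ŷ_str) = Σₕ Nₕ²(1 − fₕ)sₕ²/nₕ.
Dept I: 4720²·(1 − 502/4720)·5030/502 = 1.9948619 × 10^8.
Dept III: 10332²·(1 − 1706/10332)·8890/1706 = 4.6442606 × 10^8.
Dept II: 4929²·(1 − 569/4929)·229.5/569 = 8.6679367 × 10^6.
Sum = 6.7258019 × 10^8.
SE = √(6.7258019 × 10^8) = 25934.2.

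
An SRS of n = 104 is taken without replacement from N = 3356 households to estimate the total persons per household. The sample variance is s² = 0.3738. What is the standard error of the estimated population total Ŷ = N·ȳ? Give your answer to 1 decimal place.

Var(Ŷ) = N²·Var(ȳ) = N²·(1 − n/N)·s²/n.
f = 104/3356 = 0.03098927; Var(ȳ) = 0.96901073·0.3738/104 = 0.0034828482.
Var(Ŷ) = 3356² · 0.0034828482 = 39226.4.
SE(Ŷ) = √(39226.4) = 198.1.

198.1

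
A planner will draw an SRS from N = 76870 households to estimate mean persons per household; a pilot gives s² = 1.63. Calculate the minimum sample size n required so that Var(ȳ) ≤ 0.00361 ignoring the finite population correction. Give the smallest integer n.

452

Without fpc, n₀ = s²/D = 1.63/0.00361 = 451.5235.
Rounding up, n = 452.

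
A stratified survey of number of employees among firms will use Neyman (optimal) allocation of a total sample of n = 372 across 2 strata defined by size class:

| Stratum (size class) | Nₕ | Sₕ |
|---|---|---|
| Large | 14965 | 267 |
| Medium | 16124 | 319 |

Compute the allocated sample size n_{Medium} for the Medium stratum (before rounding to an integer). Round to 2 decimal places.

Neyman allocation: nₕ = n·NₕSₕ / Σⱼ NⱼSⱼ.
Σ NⱼSⱼ = 14965·267 + 16124·319 = 9.139211 × 10^6.
n_{Medium} = 372·16124·319 / (9.139211 × 10^6) = 209.36.

209.36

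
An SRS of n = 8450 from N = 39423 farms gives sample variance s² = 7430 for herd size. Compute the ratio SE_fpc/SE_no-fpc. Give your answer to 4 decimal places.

0.8864

f = n/N = 8450/39423 = 0.21434188.
SE_no-fpc = √(s²/n) = 0.93770461; SE_fpc = √((1−f)s²/n) = 0.83115659.
Ratio = √(1−f) = 0.88637358.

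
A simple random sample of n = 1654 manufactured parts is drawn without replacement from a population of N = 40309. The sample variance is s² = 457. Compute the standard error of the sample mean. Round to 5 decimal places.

0.51475

Under SRS without replacement, Var(ȳ) = (1 − f)·s²/n with f = n/N = 1654/40309 = 0.04103302.
Var(ȳ) = (1 − 0.04103302)·457/1654 = 0.95896698·0.27629988 = 0.26496246.
SE(ȳ) = √(0.26496246) = 0.51475.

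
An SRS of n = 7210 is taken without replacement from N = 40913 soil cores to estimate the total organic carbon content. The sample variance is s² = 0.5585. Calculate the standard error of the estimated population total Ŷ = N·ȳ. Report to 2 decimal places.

326.82

Var(Ŷ) = N²·Var(ȳ) = N²·(1 − n/N)·s²/n.
f = 7210/40913 = 0.17622760; Var(ȳ) = 0.82377240·0.5585/7210 = 6.3810941 × 10^-5.
Var(Ŷ) = 40913² · (6.3810941 × 10^-5) = 106811.45.
SE(Ŷ) = √(106811.45) = 326.82.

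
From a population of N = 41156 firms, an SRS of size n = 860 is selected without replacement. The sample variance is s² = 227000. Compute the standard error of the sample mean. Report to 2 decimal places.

Under SRS without replacement, Var(ȳ) = (1 − f)·s²/n with f = n/N = 860/41156 = 0.02089610.
Var(ȳ) = (1 − 0.02089610)·227000/860 = 0.97910390·263.95349 = 258.43789.
SE(ȳ) = √(258.43789) = 16.08.

16.08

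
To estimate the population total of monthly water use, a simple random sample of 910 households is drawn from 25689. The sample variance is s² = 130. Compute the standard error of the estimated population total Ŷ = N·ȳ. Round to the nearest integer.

Var(Ŷ) = N²·Var(ȳ) = N²·(1 − n/N)·s²/n.
f = 910/25689 = 0.03542372; Var(ȳ) = 0.96457628·130/910 = 0.13779661.
Var(Ŷ) = 25689² · 0.13779661 = 9.0935389 × 10^7.
SE(Ŷ) = √(9.0935389 × 10^7) = 9536.

9536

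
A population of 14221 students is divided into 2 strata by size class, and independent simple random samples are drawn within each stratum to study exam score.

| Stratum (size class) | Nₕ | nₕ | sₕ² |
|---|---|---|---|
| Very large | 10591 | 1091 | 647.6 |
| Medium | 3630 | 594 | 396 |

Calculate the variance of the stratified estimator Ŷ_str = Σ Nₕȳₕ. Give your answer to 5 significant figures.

6.7070 × 10^7

Var(Ŷ_str) = Σₕ Nₕ²(1 − fₕ)sₕ²/nₕ.
Very large: 10591²·(1 − 1091/10591)·647.6/1091 = 5.9723144 × 10^7.
Medium: 3630²·(1 − 594/3630)·396/594 = 7.34712 × 10^6.
Sum = 6.7070264 × 10^7.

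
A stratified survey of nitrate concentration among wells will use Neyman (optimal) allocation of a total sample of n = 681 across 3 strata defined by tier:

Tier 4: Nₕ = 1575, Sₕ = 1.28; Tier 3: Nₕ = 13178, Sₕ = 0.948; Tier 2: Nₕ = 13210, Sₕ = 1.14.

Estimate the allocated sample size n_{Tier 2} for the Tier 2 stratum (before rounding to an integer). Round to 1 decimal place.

Neyman allocation: nₕ = n·NₕSₕ / Σⱼ NⱼSⱼ.
Σ NⱼSⱼ = 1575·1.28 + 13178·0.948 + 13210·1.14 = 29568.144.
n_{Tier 2} = 681·13210·1.14 / 29568.144 = 346.8.

346.8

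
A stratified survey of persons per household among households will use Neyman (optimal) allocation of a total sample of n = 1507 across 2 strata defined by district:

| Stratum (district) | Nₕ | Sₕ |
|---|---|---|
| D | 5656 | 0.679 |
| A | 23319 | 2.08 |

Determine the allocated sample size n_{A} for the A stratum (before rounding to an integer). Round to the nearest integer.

1396

Neyman allocation: nₕ = n·NₕSₕ / Σⱼ NⱼSⱼ.
Σ NⱼSⱼ = 5656·0.679 + 23319·2.08 = 52343.944.
n_{A} = 1507·23319·2.08 / 52343.944 = 1396.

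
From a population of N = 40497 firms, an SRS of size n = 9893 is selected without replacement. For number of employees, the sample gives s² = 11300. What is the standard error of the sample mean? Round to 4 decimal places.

Under SRS without replacement, Var(ȳ) = (1 − f)·s²/n with f = n/N = 9893/40497 = 0.24428970.
Var(ȳ) = (1 − 0.24428970)·11300/9893 = 0.75571030·1.1422218 = 0.86318876.
SE(ȳ) = √(0.86318876) = 0.9291.

0.9291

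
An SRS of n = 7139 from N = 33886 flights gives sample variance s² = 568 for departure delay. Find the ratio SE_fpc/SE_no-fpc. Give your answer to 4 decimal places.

f = n/N = 7139/33886 = 0.21067698.
SE_no-fpc = √(s²/n) = 0.28206908; SE_fpc = √((1−f)s²/n) = 0.25060104.
Ratio = √(1−f) = 0.88843853.

0.8884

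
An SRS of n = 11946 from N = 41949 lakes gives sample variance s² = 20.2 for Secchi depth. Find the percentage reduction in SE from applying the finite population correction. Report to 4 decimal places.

15.4290

f = n/N = 11946/41949 = 0.28477437.
SE_no-fpc = √(s²/n) = 0.041121072; SE_fpc = √((1−f)s²/n) = 0.034776507.
Ratio = √(1−f) = 0.84571013. Reduction = 100·(1 − 0.84571013) = 15.4290%.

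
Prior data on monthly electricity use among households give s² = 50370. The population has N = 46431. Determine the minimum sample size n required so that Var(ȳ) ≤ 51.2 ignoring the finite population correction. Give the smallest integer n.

Without fpc, n₀ = s²/D = 50370/51.2 = 983.7891.
Rounding up, n = 984.

984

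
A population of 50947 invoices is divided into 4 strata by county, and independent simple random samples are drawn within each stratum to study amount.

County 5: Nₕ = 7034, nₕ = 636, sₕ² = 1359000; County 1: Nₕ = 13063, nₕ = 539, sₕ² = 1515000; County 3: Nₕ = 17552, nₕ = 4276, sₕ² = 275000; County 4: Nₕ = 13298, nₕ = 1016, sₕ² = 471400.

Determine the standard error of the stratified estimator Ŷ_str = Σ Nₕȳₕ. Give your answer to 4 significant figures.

Var(Ŷ_str) = Σₕ Nₕ²(1 − fₕ)sₕ²/nₕ.
County 5: 7034²·(1 − 636/7034)·1359000/636 = 9.6163208 × 10^10.
County 1: 13063²·(1 − 539/13063)·1515000/539 = 4.5984329 × 10^11.
County 3: 17552²·(1 − 4276/17552)·275000/4276 = 1.4986108 × 10^10.
County 4: 13298²·(1 − 1016/13298)·471400/1016 = 7.5779423 × 10^10.
Sum = 6.4677203 × 10^11.
SE = √(6.4677203 × 10^11) = 804200.

804200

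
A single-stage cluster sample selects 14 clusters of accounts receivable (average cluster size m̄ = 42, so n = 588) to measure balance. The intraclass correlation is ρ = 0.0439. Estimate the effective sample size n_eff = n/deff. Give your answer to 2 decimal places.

deff = 1 + (42 − 1)·0.0439 = 1 + 1.7999 = 2.7999.
n_eff = 588 / 2.7999 = 210.01.

210.01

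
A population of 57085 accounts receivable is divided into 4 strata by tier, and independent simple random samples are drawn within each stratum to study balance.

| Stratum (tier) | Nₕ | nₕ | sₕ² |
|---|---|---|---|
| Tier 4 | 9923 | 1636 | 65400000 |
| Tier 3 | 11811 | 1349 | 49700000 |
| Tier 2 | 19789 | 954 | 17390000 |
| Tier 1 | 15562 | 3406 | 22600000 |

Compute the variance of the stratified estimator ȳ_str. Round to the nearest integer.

4876

Var(ȳ_str) = Σₕ Wₕ²(1 − fₕ)sₕ²/nₕ with Wₕ = Nₕ/N, N = 57085.
Tier 4: Wₕ = 0.17382850; term = 0.17382850²·(1 − 0.16486950)·65400000/1636 = 1008.7668.
Tier 3: Wₕ = 0.20690199; term = 0.20690199²·(1 − 0.11421556)·49700000/1349 = 1397.0174.
Tier 2: Wₕ = 0.34665849; term = 0.34665849²·(1 − 0.04820860)·17390000/954 = 2084.9549.
Tier 1: Wₕ = 0.27261102; term = 0.27261102²·(1 − 0.21886647)·22600000/3406 = 385.19078.
Sum = 4875.9299.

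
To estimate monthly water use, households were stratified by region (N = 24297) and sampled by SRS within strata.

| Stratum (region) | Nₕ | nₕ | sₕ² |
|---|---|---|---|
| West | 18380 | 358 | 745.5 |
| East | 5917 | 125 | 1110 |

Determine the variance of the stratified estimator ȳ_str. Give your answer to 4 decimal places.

Var(ȳ_str) = Σₕ Wₕ²(1 − fₕ)sₕ²/nₕ with Wₕ = Nₕ/N, N = 24297.
West: Wₕ = 0.75647199; term = 0.75647199²·(1 − 0.01947769)·745.5/358 = 1.1684437.
East: Wₕ = 0.24352801; term = 0.24352801²·(1 − 0.02112557)·1110/125 = 0.51551082.
Sum = 1.6839545.

1.6840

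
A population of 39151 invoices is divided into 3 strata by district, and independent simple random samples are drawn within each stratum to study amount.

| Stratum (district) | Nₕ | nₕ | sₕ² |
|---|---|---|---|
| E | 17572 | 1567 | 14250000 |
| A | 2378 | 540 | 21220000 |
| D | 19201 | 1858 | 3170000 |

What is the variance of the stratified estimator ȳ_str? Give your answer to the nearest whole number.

2151

Var(ȳ_str) = Σₕ Wₕ²(1 − fₕ)sₕ²/nₕ with Wₕ = Nₕ/N, N = 39151.
E: Wₕ = 0.44882634; term = 0.44882634²·(1 − 0.08917596)·14250000/1567 = 1668.5415.
A: Wₕ = 0.06073919; term = 0.06073919²·(1 − 0.22708158)·21220000/540 = 112.05294.
D: Wₕ = 0.49043447; term = 0.49043447²·(1 − 0.09676579)·3170000/1858 = 370.66016.
Sum = 2151.2546.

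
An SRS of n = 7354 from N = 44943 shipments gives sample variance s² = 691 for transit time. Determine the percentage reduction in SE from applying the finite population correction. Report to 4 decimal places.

8.5467

f = n/N = 7354/44943 = 0.16362949.
SE_no-fpc = √(s²/n) = 0.30653298; SE_fpc = √((1−f)s²/n) = 0.28033451.
Ratio = √(1−f) = 0.91453295. Reduction = 100·(1 − 0.91453295) = 8.5467%.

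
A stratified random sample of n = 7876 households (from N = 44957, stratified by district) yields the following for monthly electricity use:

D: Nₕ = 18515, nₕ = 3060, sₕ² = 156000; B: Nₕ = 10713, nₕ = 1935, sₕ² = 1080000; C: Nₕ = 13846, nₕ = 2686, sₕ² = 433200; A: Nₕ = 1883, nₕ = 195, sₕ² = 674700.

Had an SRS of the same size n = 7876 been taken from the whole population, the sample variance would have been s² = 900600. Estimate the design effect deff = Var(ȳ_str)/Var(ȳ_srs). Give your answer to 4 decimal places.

Var(ȳ_str) = Σ Wₕ²(1−fₕ)sₕ²/nₕ with Wₕ = Nₕ/44957:
  D: (18515/44957)²·(1−3060/18515)·156000/3060 = 7.2177403
  B: (10713/44957)²·(1−1935/10713)·1080000/1935 = 25.968976
  C: (13846/44957)²·(1−2686/13846)·433200/2686 = 12.330376
  A: (1883/44957)²·(1−195/1883)·674700/195 = 5.4413194
  → Var(ȳ_str) = 50.958412.
Var(ȳ_srs) = (1 − 7876/44957)·900600/7876 = 94.314909.
deff = 50.958412 / 94.314909 = 0.5403.

0.5403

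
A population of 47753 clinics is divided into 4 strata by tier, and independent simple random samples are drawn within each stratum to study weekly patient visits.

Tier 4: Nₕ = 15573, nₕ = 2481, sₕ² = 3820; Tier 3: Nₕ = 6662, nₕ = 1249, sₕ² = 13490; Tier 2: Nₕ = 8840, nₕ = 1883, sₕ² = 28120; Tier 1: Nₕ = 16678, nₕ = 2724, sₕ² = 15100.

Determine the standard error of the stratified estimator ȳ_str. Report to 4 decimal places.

Var(ȳ_str) = Σₕ Wₕ²(1 − fₕ)sₕ²/nₕ with Wₕ = Nₕ/N, N = 47753.
Tier 4: Wₕ = 0.32611564; term = 0.32611564²·(1 − 0.15931420)·3820/2481 = 0.13766184.
Tier 3: Wₕ = 0.13950956; term = 0.13950956²·(1 − 0.18748124)·13490/1249 = 0.17080117.
Tier 2: Wₕ = 0.18511926; term = 0.18511926²·(1 − 0.21300905)·28120/1883 = 0.40275222.
Tier 1: Wₕ = 0.34925554; term = 0.34925554²·(1 − 0.16332894)·15100/2724 = 0.56573261.
Sum = 1.2769478.
SE = √(1.2769478) = 1.1300.

1.1300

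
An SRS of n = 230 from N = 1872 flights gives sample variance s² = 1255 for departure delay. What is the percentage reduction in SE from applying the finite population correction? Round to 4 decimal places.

f = n/N = 230/1872 = 0.12286325.
SE_no-fpc = √(s²/n) = 2.3359199; SE_fpc = √((1−f)s²/n) = 2.1877193.
Ratio = √(1−f) = 0.93655579. Reduction = 100·(1 − 0.93655579) = 6.3444%.

6.3444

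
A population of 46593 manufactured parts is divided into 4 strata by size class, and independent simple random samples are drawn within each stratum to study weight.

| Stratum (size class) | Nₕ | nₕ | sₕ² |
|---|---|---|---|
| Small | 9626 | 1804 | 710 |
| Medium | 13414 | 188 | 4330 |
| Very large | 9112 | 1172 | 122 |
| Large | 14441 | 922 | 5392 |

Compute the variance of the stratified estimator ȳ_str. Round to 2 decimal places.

2.43

Var(ȳ_str) = Σₕ Wₕ²(1 − fₕ)sₕ²/nₕ with Wₕ = Nₕ/N, N = 46593.
Small: Wₕ = 0.20659756; term = 0.20659756²·(1 − 0.18740910)·710/1804 = 0.013650361.
Medium: Wₕ = 0.28789732; term = 0.28789732²·(1 − 0.01401521)·4330/188 = 1.8822423.
Very large: Wₕ = 0.19556586; term = 0.19556586²·(1 − 0.12862160)·122/1172 = 0.003469166.
Large: Wₕ = 0.30993926; term = 0.30993926²·(1 − 0.06384599)·5392/922 = 0.52591971.
Sum = 2.4252815.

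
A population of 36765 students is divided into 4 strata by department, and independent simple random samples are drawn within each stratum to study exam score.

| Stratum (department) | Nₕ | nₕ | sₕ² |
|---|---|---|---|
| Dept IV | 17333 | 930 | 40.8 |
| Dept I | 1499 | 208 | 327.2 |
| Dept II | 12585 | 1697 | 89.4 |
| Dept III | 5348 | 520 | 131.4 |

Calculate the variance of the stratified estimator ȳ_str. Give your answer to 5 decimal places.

Var(ȳ_str) = Σₕ Wₕ²(1 − fₕ)sₕ²/nₕ with Wₕ = Nₕ/N, N = 36765.
Dept IV: Wₕ = 0.47145383; term = 0.47145383²·(1 − 0.05365488)·40.8/930 = 0.0092279471.
Dept I: Wₕ = 0.04077247; term = 0.04077247²·(1 − 0.13875917)·327.2/208 = 0.002252209.
Dept II: Wₕ = 0.34230926; term = 0.34230926²·(1 − 0.13484307)·89.4/1697 = 0.0053405731.
Dept III: Wₕ = 0.14546444; term = 0.14546444²·(1 − 0.09723261)·131.4/520 = 0.0048270472.
Sum = 0.021647776.

0.02165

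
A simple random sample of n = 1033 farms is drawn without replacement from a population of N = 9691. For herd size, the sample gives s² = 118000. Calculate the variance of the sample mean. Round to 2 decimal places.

Under SRS without replacement, Var(ȳ) = (1 − f)·s²/n with f = n/N = 1033/9691 = 0.10659375.
Var(ȳ) = (1 − 0.10659375)·118000/1033 = 0.89340625·114.2304 = 102.05415.

102.05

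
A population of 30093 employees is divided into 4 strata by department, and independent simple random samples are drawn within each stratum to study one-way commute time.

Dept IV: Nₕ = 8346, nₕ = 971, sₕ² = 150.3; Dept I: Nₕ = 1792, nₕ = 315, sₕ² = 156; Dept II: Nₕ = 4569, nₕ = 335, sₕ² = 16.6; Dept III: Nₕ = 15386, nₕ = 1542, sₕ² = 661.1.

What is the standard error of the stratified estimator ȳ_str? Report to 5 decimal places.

Var(ȳ_str) = Σₕ Wₕ²(1 − fₕ)sₕ²/nₕ with Wₕ = Nₕ/N, N = 30093.
Dept IV: Wₕ = 0.27734025; term = 0.27734025²·(1 − 0.11634316)·150.3/971 = 0.01052081.
Dept I: Wₕ = 0.05954873; term = 0.05954873²·(1 − 0.17578125)·156/315 = 0.0014474433.
Dept II: Wₕ = 0.15182933; term = 0.15182933²·(1 − 0.07332020)·16.6/335 = 0.0010585328.
Dept III: Wₕ = 0.51128169; term = 0.51128169²·(1 − 0.10022098)·661.1/1542 = 0.10084146.
Sum = 0.11386825.
SE = √(0.11386825) = 0.33744.

0.33744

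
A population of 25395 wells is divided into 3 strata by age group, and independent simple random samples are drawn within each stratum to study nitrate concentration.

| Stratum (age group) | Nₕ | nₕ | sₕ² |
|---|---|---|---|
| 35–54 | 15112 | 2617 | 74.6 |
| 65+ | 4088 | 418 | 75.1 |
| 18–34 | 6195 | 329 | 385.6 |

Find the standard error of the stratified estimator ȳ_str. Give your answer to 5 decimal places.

0.28030

Var(ȳ_str) = Σₕ Wₕ²(1 − fₕ)sₕ²/nₕ with Wₕ = Nₕ/N, N = 25395.
35–54: Wₕ = 0.59507777; term = 0.59507777²·(1 − 0.17317364)·74.6/2617 = 0.0083463554.
65+: Wₕ = 0.16097657; term = 0.16097657²·(1 − 0.10225049)·75.1/418 = 0.004179691.
18–34: Wₕ = 0.24394566; term = 0.24394566²·(1 − 0.05310734)·385.6/329 = 0.066043193.
Sum = 0.078569239.
SE = √(0.078569239) = 0.28030.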